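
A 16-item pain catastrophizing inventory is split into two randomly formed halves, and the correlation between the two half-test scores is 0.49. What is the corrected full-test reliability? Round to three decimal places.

0.658

Each half is half the length of the full test, so the full test is n = 2 times a half.
r_full = 2(0.49) / (1 + 0.49)
       = 0.9800 / 1.4900 = 0.6577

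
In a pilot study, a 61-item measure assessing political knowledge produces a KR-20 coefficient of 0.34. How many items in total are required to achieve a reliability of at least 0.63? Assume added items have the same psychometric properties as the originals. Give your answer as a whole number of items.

202

Invert Spearman-Brown to solve for n:
n = r*(1 − r) / [ r (1 − r*) ]
n = 0.63(1 − 0.34) / [0.34(1 − 0.63)]
  = 0.4158 / 0.1258 = 3.3052
Items needed = n × 61 = 3.3052 × 61 ≈ 201.62 → round up to 202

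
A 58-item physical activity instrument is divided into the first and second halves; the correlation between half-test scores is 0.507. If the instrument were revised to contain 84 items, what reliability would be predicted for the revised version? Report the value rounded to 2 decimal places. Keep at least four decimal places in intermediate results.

Full-test reliability from the split-half r: r_full = 2(0.507)/(1 + 0.507) = 0.6729
Then adjust to 84 items: n = 84/58 = 1.4483
r_new = n·r_full / (1 + (n − 1)·r_full) = 0.9746 / 1.3017 ≈ 0.7487

0.75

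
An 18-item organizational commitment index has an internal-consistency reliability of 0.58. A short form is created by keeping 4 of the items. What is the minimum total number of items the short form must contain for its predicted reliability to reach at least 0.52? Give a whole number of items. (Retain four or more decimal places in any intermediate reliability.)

15

First, r for the 4-item form: n = 4/18 = 0.2222, so r_4 = 0.2222·0.58/(1 + (0.2222 − 1)·0.58) = 0.2348
Length factor from the short form to reach 0.52: n' = 0.52(1 − 0.2348) / [0.2348(1 − 0.52)] ≈ 3.5305
Items = 3.5305 × 4 ≈ 14.12 → 15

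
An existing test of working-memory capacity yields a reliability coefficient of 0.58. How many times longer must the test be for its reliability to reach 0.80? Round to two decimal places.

Spearman-Brown solved for the length factor n:
n = r_target (1 − r_old) / [ r_old (1 − r_target) ]
n = [0.80 × 0.42] / [0.58 × 0.20]
  = 0.3360 / 0.1160 = 2.8966

2.90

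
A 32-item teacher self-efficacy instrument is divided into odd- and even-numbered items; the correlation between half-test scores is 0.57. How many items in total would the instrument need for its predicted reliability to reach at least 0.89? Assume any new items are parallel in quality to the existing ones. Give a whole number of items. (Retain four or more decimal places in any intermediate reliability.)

98

r_full = 2(0.57)/(1 + 0.57) = 0.7261
Solve Spearman-Brown for n: n = 0.89(1 − 0.7261) / [0.7261(1 − 0.89)] = 3.0521
Items = 3.0521 × 32 ≈ 97.67 → 98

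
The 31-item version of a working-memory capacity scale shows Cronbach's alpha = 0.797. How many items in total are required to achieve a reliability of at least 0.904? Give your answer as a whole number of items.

75

n = [0.904 × 0.203] / [0.797 × 0.096]
  = 0.183512 / 0.076512 = 2.3985
Items needed = n × 31 = 2.3985 × 31 ≈ 74.35 → round up to 75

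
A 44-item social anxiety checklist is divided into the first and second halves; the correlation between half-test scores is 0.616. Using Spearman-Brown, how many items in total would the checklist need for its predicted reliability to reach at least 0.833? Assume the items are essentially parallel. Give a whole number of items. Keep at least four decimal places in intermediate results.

69

Corrected full-test reliability: r_full = 2 × 0.616 / (1 + 0.616) ≈ 0.7624
n = r_tgt(1 − r_full) / [r_full(1 − r_tgt)] = 0.833 × 0.2376 / (0.7624 × 0.167) ≈ 1.5545
Required items = 1.5545 × 44 = 68.40, so 69 items.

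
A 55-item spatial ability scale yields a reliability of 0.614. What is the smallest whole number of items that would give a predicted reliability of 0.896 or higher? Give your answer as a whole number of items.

298

n = 0.896 × (1 − 0.614) / [ 0.614 × (1 − 0.896) ]
n = 0.345856 / 0.063856 ≈ 5.4162
So the test needs 5.4162 × 55 ≈ 297.89 items; rounding up, 298.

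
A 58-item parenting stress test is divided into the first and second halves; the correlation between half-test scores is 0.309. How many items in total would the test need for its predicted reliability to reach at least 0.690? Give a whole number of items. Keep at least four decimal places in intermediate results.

r_full = 2(0.309)/(1 + 0.309) = 0.4721
n = r_tgt(1 − r_full) / [r_full(1 − r_tgt)] = 0.690 × 0.5279 / (0.4721 × 0.310) ≈ 2.4889
Items = 2.4889 × 58 ≈ 144.36 → 145

145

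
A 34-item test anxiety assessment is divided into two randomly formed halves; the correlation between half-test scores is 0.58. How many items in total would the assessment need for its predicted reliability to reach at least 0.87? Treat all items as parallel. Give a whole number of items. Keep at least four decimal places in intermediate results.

83

r_full = 2(0.58)/(1 + 0.58) = 0.7342
n = r_tgt(1 − r_full) / [r_full(1 − r_tgt)] = 0.87 × 0.2658 / (0.7342 × 0.13) ≈ 2.4228
Required items = 2.4228 × 34 = 82.38, so 83 items.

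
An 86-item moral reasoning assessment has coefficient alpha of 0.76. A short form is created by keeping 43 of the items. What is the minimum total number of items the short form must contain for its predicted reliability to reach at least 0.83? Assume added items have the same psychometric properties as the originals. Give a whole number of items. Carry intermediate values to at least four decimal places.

Short-form reliability: n = 43/86 = 0.5000; r_43 = n·r/(1+(n−1)r) ≈ 0.6129
Length factor from the short form to reach 0.83: n' = 0.83(1 − 0.6129) / [0.6129(1 − 0.83)] ≈ 3.0836
Total items = 3.0836 × 43 = 132.59, rounded up to 133.

133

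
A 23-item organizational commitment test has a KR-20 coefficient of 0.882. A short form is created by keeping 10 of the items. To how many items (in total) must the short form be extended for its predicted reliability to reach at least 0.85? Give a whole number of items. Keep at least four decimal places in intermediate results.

18

First, r for the 10-item form: n = 10/23 = 0.4348, so r_10 = 0.4348·0.882/(1 + (0.4348 − 1)·0.882) = 0.7647
Length factor from the short form to reach 0.85: n' = 0.85(1 − 0.7647) / [0.7647(1 − 0.85)] ≈ 1.7436
Total items = 1.7436 × 10 = 17.44, rounded up to 18.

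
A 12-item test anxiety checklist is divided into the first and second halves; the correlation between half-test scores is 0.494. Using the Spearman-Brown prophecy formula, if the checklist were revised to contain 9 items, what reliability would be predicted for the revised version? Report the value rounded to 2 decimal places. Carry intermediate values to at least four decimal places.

Full-test reliability from the split-half r: r_full = 2(0.494)/(1 + 0.494) = 0.6613
Then adjust to 9 items: n = 9/12 = 0.7500
r_new = n·r_full / (1 + (n − 1)·r_full) = 0.4960 / 0.8347 ≈ 0.5942

0.59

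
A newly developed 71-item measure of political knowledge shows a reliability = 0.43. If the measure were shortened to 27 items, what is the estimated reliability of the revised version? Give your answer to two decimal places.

0.22

The new length is 27/71 = 0.3803 times the old.
By Spearman-Brown, r_new = n r / (1 + (n − 1) r).
r_new = 0.3803·0.43 / [1 + (0.3803 − 1)·0.43]
     = 0.1635 / 0.7335 = 0.2229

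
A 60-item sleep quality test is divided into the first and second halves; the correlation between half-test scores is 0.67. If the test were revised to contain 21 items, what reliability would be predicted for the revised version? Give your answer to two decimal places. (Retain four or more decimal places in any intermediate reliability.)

Spearman-Brown correction (n = 2): r_full = 2·0.67/(1 + 0.67) = 0.8024
Length factor from 60 to 21 items: n = 21/60 = 0.3500
r_new = n·r_full / (1 + (n − 1)·r_full) = 0.2808 / 0.4784 ≈ 0.5870

0.59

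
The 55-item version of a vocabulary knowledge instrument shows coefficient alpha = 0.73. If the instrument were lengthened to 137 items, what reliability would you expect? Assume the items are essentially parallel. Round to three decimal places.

0.871

Length ratio n = 137/55 = 2.4909
r_new = 2.4909·0.73 / [1 + (2.4909 − 1)·0.73]
     = 1.8184 / 2.0884 = 0.8707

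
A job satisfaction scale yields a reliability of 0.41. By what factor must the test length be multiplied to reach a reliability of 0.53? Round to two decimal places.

1.62

Rearranging the Spearman-Brown formula for n,
n = r*(1 − r) / [ r (1 − r*) ]
n = 0.53 × (1 − 0.41) / [ 0.41 × (1 − 0.53) ]
n = 0.3127 / 0.1927 ≈ 1.6227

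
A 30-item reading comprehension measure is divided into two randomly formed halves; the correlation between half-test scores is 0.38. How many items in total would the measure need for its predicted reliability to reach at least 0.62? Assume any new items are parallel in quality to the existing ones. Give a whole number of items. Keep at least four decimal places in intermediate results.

40

Corrected full-test reliability: r_full = 2 × 0.38 / (1 + 0.38) ≈ 0.5507
Solve Spearman-Brown for n: n = 0.62(1 − 0.5507) / [0.5507(1 − 0.62)] = 1.3312
Items = 1.3312 × 30 ≈ 39.94 → 40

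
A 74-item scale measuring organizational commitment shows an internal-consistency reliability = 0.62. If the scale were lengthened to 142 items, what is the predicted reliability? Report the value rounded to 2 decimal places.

n = 142/74 = 1.9189
Apply the Spearman-Brown prophecy formula, r' = nr / [1 + (n − 1)r]:
r_new = (1.9189 × 0.62) / (1 + (1.9189 − 1) × 0.62)
     = 1.1897 / 1.5697 = 0.7579

0.76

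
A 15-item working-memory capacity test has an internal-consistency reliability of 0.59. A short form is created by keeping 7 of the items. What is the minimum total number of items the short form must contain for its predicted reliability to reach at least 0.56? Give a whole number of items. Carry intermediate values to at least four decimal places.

Short-form reliability: n = 7/15 = 0.4667; r_7 = n·r/(1+(n−1)r) ≈ 0.4018
Length factor from the short form to reach 0.56: n' = 0.56(1 − 0.4018) / [0.4018(1 − 0.56)] ≈ 1.8948
Items = 1.8948 × 7 ≈ 13.26 → 14

14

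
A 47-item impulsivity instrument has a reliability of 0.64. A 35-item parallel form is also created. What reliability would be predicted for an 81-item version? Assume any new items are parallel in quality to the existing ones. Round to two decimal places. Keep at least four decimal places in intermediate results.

0.75

Only the ratio of lengths matters: n = 81/47 = 1.7234
r_{81} = n·r / (1 + (n − 1)·r) = 1.1030 / 1.4630 ≈ 0.7539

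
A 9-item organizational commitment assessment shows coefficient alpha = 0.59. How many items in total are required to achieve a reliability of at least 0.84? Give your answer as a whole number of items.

n = 0.84 × (1 − 0.59) / [ 0.59 × (1 − 0.84) ]
  = 0.3444 / 0.0944 = 3.6483
So the test needs 3.6483 × 9 ≈ 32.83 items; rounding up, 33.

33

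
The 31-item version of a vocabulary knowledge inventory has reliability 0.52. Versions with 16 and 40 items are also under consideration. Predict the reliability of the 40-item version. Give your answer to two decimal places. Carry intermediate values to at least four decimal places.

0.58

The 16-item form is not needed; work directly from the 31-item form with n = 40/31 = 1.2903.
r_{40} = n·r / (1 + (n − 1)·r) = 0.6710 / 1.1510 ≈ 0.5830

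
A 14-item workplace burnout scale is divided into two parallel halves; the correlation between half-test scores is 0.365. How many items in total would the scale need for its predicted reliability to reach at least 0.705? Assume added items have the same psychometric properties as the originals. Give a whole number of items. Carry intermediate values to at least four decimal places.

30

Corrected full-test reliability: r_full = 2 × 0.365 / (1 + 0.365) ≈ 0.5348
n = r_tgt(1 − r_full) / [r_full(1 − r_tgt)] = 0.705 × 0.4652 / (0.5348 × 0.295) ≈ 2.0788
Items = 2.0788 × 14 ≈ 29.10 → 30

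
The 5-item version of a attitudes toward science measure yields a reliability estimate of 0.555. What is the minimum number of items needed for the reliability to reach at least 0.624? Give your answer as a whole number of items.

Spearman-Brown solved for the length factor n:
n = r*(1 − r) / [ r (1 − r*) ]
n = 0.624(1 − 0.555) / [0.555(1 − 0.624)]
n = 0.277680 / 0.208680 ≈ 1.3306
So the test needs 1.3306 × 5 ≈ 6.65 items; rounding up, 7.

7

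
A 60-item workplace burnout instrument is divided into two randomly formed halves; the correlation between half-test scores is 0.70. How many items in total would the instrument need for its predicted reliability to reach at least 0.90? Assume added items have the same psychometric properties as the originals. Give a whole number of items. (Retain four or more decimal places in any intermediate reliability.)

116

Corrected full-test reliability: r_full = 2 × 0.70 / (1 + 0.70) ≈ 0.8235
n = r_tgt(1 − r_full) / [r_full(1 − r_tgt)] = 0.90 × 0.1765 / (0.8235 × 0.10) ≈ 1.9290
Items = 1.9290 × 60 ≈ 115.74 → 116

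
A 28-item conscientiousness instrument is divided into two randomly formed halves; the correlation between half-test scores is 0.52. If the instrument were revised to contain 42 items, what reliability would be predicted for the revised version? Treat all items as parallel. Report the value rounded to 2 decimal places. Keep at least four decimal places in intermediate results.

Spearman-Brown correction (n = 2): r_full = 2·0.52/(1 + 0.52) = 0.6842
Then adjust to 42 items: n = 42/28 = 1.5000
r_new = n·r_full / (1 + (n − 1)·r_full) = 1.0263 / 1.3421 ≈ 0.7647

0.76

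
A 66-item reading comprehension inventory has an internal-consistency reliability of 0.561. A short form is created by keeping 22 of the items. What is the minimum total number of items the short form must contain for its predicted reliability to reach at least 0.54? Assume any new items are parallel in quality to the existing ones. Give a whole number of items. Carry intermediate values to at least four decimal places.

61

First, r for the 22-item form: n = 22/66 = 0.3333, so r_22 = 0.3333·0.561/(1 + (0.3333 − 1)·0.561) = 0.2987
Then solve for n' with r_old = 0.2987, r_target = 0.54: n' = 0.54(1 − 0.2987)/[0.2987(1 − 0.54)] = 2.7562
Total items = 2.7562 × 22 = 60.64, rounded up to 61.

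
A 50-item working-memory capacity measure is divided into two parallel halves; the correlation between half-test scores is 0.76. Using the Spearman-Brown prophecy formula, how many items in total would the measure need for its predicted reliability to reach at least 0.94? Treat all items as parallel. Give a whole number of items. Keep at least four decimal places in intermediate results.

124

r_full = 2(0.76)/(1 + 0.76) = 0.8636
Solve Spearman-Brown for n: n = 0.94(1 − 0.8636) / [0.8636(1 − 0.94)] = 2.4744
Items = 2.4744 × 50 ≈ 123.72 → 124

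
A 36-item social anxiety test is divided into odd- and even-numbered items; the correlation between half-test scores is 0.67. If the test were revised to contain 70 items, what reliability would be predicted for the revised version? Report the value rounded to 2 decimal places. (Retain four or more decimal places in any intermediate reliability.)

0.89

Full-test reliability from the split-half r: r_full = 2(0.67)/(1 + 0.67) = 0.8024
Then adjust to 70 items: n = 70/36 = 1.9444
r_new = n·r_full / (1 + (n − 1)·r_full) = 1.5602 / 1.7578 ≈ 0.8876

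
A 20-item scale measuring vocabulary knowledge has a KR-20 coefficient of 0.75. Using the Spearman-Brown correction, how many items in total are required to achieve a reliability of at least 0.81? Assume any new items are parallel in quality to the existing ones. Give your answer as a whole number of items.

Rearranging the Spearman-Brown formula for n,
n = r_target (1 − r_old) / [ r_old (1 − r_target) ]
n = 0.81(1 − 0.75) / [0.75(1 − 0.81)]
n = 0.2025 / 0.1425 ≈ 1.4211
Items needed = n × 20 = 1.4211 × 20 ≈ 28.42 → round up to 29

29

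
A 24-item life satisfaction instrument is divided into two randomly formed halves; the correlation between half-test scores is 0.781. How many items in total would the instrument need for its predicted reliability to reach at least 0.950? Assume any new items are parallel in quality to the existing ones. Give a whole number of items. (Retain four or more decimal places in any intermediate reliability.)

64

Corrected full-test reliability: r_full = 2 × 0.781 / (1 + 0.781) ≈ 0.8770
Solve Spearman-Brown for n: n = 0.950(1 − 0.8770) / [0.8770(1 − 0.950)] = 2.6648
Items = 2.6648 × 24 ≈ 63.96 → 64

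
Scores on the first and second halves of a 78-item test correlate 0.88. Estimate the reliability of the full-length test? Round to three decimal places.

Apply the Spearman-Brown correction with n = 2:
r_full = 2(0.88) / (1 + 0.88)
       = 1.7600 / 1.8800 = 0.9362

0.936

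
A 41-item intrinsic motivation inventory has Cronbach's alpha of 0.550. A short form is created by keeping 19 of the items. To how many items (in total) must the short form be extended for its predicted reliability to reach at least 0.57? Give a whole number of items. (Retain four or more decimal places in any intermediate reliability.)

Short-form reliability: n = 19/41 = 0.4634; r_19 = n·r/(1+(n−1)r) ≈ 0.3616
Then solve for n' with r_old = 0.3616, r_target = 0.57: n' = 0.57(1 − 0.3616)/[0.3616(1 − 0.57)] = 2.3403
Total items = 2.3403 × 19 = 44.47, rounded up to 45.

45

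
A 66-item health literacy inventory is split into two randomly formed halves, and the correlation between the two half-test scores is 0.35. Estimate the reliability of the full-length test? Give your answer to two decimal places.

r_full = 2r_hh / (1 + r_hh) = 2 × 0.35 / (1 + 0.35)
r_full = 0.7000 / 1.3500 ≈ 0.5185

0.52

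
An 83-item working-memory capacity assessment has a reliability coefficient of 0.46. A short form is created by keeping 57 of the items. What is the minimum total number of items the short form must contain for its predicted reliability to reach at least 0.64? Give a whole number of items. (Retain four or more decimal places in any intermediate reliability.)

174

Short-form reliability: n = 57/83 = 0.6867; r_57 = n·r/(1+(n−1)r) ≈ 0.3691
Length factor from the short form to reach 0.64: n' = 0.64(1 − 0.3691) / [0.3691(1 − 0.64)] ≈ 3.0387
Items = 3.0387 × 57 ≈ 173.21 → 174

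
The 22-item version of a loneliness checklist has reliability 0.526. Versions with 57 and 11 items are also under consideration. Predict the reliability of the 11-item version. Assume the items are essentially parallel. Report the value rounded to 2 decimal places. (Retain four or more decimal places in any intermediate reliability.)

0.36

Only the ratio of lengths matters: n = 11/22 = 0.5000
r_{11} = n·r / (1 + (n − 1)·r) = 0.2630 / 0.7370 ≈ 0.3569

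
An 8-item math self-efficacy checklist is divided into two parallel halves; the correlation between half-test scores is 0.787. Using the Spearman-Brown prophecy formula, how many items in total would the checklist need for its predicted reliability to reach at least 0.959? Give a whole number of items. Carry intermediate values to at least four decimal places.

26

Corrected full-test reliability: r_full = 2 × 0.787 / (1 + 0.787) ≈ 0.8808
n = r_tgt(1 − r_full) / [r_full(1 − r_tgt)] = 0.959 × 0.1192 / (0.8808 × 0.041) ≈ 3.1654
Required items = 3.1654 × 8 = 25.32, so 26 items.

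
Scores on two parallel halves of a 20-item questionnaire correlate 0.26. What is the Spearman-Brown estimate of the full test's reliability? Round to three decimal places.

0.413

Each half is half the length of the full test, so the full test is n = 2 times a half.
r_full = 2r_hh / (1 + r_hh) = 2 × 0.26 / (1 + 0.26)
r_full = 0.5200 / 1.2600 ≈ 0.4127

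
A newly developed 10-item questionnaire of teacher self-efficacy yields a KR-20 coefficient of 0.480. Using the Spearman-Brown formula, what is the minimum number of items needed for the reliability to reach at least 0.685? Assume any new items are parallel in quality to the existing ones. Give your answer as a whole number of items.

Invert Spearman-Brown to solve for n:
n = r_target (1 − r_old) / [ r_old (1 − r_target) ]
n = [0.685 × 0.520] / [0.480 × 0.315]
  = 0.356200 / 0.151200 = 2.3558
2.3558 × 10 = 23.56 → 24 items

24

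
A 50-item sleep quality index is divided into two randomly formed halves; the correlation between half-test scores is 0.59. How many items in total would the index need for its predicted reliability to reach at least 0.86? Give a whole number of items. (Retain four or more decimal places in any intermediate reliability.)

107

r_full = 2(0.59)/(1 + 0.59) = 0.7421
n = r_tgt(1 − r_full) / [r_full(1 − r_tgt)] = 0.86 × 0.2579 / (0.7421 × 0.14) ≈ 2.1348
Items = 2.1348 × 50 ≈ 106.74 → 107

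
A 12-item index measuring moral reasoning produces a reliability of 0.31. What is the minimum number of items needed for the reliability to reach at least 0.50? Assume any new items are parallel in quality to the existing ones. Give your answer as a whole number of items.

n = 0.50(1 − 0.31) / [0.31(1 − 0.50)]
  = 0.3450 / 0.1550 = 2.2258
Items needed = n × 12 = 2.2258 × 12 ≈ 26.71 → round up to 27

27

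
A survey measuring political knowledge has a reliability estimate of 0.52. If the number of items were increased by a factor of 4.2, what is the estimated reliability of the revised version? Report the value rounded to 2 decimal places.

0.82

r_new = 4.2·0.52 / [1 + (4.2 − 1)·0.52]
r_new = 2.1840 / 2.6640 ≈ 0.8198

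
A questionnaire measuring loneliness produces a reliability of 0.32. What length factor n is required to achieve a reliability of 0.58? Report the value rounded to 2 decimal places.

2.93

n = 0.58(1 − 0.32) / [0.32(1 − 0.58)]
  = 0.3944 / 0.1344 = 2.9345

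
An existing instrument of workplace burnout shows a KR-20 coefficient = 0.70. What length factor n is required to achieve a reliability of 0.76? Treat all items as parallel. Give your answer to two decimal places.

n = 0.76(1 − 0.70) / [0.70(1 − 0.76)]
  = 0.2280 / 0.1680 = 1.3571

1.36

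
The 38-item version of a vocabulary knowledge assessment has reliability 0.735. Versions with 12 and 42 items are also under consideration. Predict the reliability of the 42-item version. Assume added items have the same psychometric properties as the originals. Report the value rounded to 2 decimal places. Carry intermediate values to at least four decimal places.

Only the ratio of lengths matters: n = 42/38 = 1.1053
r_{42} = n·r / (1 + (n − 1)·r) = 0.8124 / 1.0774 ≈ 0.7540

0.75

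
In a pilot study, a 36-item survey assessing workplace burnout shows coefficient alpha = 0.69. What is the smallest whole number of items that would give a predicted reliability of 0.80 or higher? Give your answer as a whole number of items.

65

n = 0.80 × (1 − 0.69) / [ 0.69 × (1 − 0.80) ]
  = 0.2480 / 0.1380 = 1.7971
So the test needs 1.7971 × 36 ≈ 64.70 items; rounding up, 65.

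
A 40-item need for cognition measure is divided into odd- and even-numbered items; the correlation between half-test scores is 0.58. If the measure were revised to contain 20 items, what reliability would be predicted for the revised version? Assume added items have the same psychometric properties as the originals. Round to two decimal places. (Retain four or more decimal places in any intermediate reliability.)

Full-test reliability from the split-half r: r_full = 2(0.58)/(1 + 0.58) = 0.7342
Then adjust to 20 items: n = 20/40 = 0.5000
r_new = n·r_full / (1 + (n − 1)·r_full) = 0.3671 / 0.6329 ≈ 0.5800

0.58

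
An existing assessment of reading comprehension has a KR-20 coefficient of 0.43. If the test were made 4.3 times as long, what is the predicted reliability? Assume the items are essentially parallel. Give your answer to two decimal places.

0.76

r_new = 4.3·0.43 / [1 + (4.3 − 1)·0.43]
     = 1.8490 / 2.4190 = 0.7644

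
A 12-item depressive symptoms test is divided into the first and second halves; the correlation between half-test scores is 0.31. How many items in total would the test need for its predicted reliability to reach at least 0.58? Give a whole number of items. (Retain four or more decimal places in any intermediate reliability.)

r_full = 2(0.31)/(1 + 0.31) = 0.4733
n = r_tgt(1 − r_full) / [r_full(1 − r_tgt)] = 0.58 × 0.5267 / (0.4733 × 0.42) ≈ 1.5368
Items = 1.5368 × 12 ≈ 18.44 → 19

19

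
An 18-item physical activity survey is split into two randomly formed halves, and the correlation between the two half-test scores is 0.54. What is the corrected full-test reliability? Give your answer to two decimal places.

Each half is half the length of the full test, so the full test is n = 2 times a half.
r_full = 2(0.54) / (1 + 0.54)
r_full = 1.0800 / 1.5400 ≈ 0.7013

0.70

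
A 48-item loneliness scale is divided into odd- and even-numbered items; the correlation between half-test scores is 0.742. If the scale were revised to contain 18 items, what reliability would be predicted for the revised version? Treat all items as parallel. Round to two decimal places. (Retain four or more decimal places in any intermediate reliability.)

0.68

Full-test reliability from the split-half r: r_full = 2(0.742)/(1 + 0.742) = 0.8519
Then adjust to 18 items: n = 18/48 = 0.3750
r_new = n·r_full / (1 + (n − 1)·r_full) = 0.3195 / 0.4676 ≈ 0.6833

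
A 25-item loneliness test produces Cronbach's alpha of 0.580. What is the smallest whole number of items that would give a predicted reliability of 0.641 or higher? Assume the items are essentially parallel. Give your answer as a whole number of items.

33

Spearman-Brown solved for the length factor n:
n = r*(1 − r) / [ r (1 − r*) ]
n = 0.641 × (1 − 0.580) / [ 0.580 × (1 − 0.641) ]
  = 0.269220 / 0.208220 = 1.2930
1.2930 × 25 = 32.32 → 33 items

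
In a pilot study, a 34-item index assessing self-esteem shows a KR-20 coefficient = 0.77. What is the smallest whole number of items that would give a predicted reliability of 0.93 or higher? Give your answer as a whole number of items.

135

Spearman-Brown solved for the length factor n:
n = r*(1 − r) / [ r (1 − r*) ]
n = [0.93 × 0.23] / [0.77 × 0.07]
  = 0.2139 / 0.0539 = 3.9685
So the test needs 3.9685 × 34 ≈ 134.93 items; rounding up, 135.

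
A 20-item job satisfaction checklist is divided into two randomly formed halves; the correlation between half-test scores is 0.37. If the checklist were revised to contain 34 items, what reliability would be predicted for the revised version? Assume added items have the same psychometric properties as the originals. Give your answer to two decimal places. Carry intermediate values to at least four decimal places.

0.67

Spearman-Brown correction (n = 2): r_full = 2·0.37/(1 + 0.37) = 0.5401
Then adjust to 34 items: n = 34/20 = 1.7000
r_new = n·r_full / (1 + (n − 1)·r_full) = 0.9182 / 1.3781 ≈ 0.6663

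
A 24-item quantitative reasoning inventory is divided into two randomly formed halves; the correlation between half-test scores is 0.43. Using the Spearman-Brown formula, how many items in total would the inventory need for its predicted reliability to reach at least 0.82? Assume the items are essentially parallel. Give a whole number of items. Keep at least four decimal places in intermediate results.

73

r_full = 2(0.43)/(1 + 0.43) = 0.6014
n = r_tgt(1 − r_full) / [r_full(1 − r_tgt)] = 0.82 × 0.3986 / (0.6014 × 0.18) ≈ 3.0194
Required items = 3.0194 × 24 = 72.47, so 73 items.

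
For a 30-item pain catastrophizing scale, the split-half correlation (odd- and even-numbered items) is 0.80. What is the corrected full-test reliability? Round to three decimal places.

0.889

Each half is half the length of the full test, so the full test is n = 2 times a half.
r_full = 2r_hh / (1 + r_hh) = 2 × 0.80 / (1 + 0.80)
r_full = 1.6000 / 1.8000 ≈ 0.8889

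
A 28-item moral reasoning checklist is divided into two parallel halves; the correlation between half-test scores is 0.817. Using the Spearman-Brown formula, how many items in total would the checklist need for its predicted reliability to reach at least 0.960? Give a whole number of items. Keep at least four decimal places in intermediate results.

r_full = 2(0.817)/(1 + 0.817) = 0.8993
Solve Spearman-Brown for n: n = 0.960(1 − 0.8993) / [0.8993(1 − 0.960)] = 2.6874
Items = 2.6874 × 28 ≈ 75.25 → 76

76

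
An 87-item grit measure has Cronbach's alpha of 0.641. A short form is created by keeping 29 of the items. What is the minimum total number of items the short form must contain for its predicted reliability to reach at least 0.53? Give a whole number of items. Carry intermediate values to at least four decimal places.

55

Short-form reliability: n = 29/87 = 0.3333; r_29 = n·r/(1+(n−1)r) ≈ 0.3731
Length factor from the short form to reach 0.53: n' = 0.53(1 − 0.3731) / [0.3731(1 − 0.53)] ≈ 1.8947
Items = 1.8947 × 29 ≈ 54.95 → 55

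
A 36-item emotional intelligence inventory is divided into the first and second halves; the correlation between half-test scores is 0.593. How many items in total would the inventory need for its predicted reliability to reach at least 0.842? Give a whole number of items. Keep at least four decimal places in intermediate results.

Corrected full-test reliability: r_full = 2 × 0.593 / (1 + 0.593) ≈ 0.7445
n = r_tgt(1 − r_full) / [r_full(1 − r_tgt)] = 0.842 × 0.2555 / (0.7445 × 0.158) ≈ 1.8289
Items = 1.8289 × 36 ≈ 65.84 → 66

66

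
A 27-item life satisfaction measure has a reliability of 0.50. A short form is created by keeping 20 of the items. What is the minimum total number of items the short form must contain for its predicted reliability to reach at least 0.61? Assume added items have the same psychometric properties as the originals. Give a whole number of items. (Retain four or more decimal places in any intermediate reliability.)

Short-form reliability: n = 20/27 = 0.7407; r_20 = n·r/(1+(n−1)r) ≈ 0.4255
Length factor from the short form to reach 0.61: n' = 0.61(1 − 0.4255) / [0.4255(1 − 0.61)] ≈ 2.1118
Total items = 2.1118 × 20 = 42.24, rounded up to 43.

43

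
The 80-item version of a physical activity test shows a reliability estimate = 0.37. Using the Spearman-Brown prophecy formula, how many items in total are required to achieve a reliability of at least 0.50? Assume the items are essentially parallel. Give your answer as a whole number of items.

n = 0.50(1 − 0.37) / [0.37(1 − 0.50)]
  = 0.3150 / 0.1850 = 1.7027
1.7027 × 80 = 136.22 → 137 items

137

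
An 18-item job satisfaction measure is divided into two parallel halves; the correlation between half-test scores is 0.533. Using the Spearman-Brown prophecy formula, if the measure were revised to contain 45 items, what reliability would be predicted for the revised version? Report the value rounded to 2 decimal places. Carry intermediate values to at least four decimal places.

0.85

Spearman-Brown correction (n = 2): r_full = 2·0.533/(1 + 0.533) = 0.6954
Then adjust to 45 items: n = 45/18 = 2.5000
r_new = n·r_full / (1 + (n − 1)·r_full) = 1.7385 / 2.0431 ≈ 0.8509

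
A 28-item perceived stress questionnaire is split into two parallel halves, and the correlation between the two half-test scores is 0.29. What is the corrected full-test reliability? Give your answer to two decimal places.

0.45

Apply the Spearman-Brown correction with n = 2:
r_full = 2(0.29) / (1 + 0.29)
r_full = 0.5800 / 1.2900 ≈ 0.4496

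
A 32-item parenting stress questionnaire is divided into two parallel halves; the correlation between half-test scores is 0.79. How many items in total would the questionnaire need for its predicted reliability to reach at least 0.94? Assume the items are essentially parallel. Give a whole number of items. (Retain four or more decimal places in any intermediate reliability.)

67

r_full = 2(0.79)/(1 + 0.79) = 0.8827
n = r_tgt(1 − r_full) / [r_full(1 − r_tgt)] = 0.94 × 0.1173 / (0.8827 × 0.06) ≈ 2.0819
Items = 2.0819 × 32 ≈ 66.62 → 67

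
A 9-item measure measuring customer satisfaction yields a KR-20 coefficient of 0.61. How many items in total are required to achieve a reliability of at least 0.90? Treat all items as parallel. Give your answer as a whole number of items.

Rearranging the Spearman-Brown formula for n,
n = r*(1 − r) / [ r (1 − r*) ]
n = 0.90 × (1 − 0.61) / [ 0.61 × (1 − 0.90) ]
  = 0.3510 / 0.0610 = 5.7541
So the test needs 5.7541 × 9 ≈ 51.79 items; rounding up, 52.

52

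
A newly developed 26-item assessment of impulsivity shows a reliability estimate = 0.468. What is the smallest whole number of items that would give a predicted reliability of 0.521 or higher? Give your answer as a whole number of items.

33

Spearman-Brown solved for the length factor n:
n = r_target (1 − r_old) / [ r_old (1 − r_target) ]
n = 0.521(1 − 0.468) / [0.468(1 − 0.521)]
n = 0.277172 / 0.224172 ≈ 1.2364
Items needed = n × 26 = 1.2364 × 26 ≈ 32.15 → round up to 33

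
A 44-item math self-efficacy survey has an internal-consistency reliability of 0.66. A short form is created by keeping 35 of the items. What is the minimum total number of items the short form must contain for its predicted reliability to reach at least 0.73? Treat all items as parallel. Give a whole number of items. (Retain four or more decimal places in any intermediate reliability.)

62

Short-form reliability: n = 35/44 = 0.7955; r_35 = n·r/(1+(n−1)r) ≈ 0.6070
Then solve for n' with r_old = 0.6070, r_target = 0.73: n' = 0.73(1 − 0.6070)/[0.6070(1 − 0.73)] = 1.7505
Total items = 1.7505 × 35 = 61.27, rounded up to 62.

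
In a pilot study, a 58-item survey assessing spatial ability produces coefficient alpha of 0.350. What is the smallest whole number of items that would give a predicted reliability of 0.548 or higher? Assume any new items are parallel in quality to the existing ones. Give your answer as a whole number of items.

n = 0.548 × (1 − 0.350) / [ 0.350 × (1 − 0.548) ]
  = 0.356200 / 0.158200 = 2.2516
Items needed = n × 58 = 2.2516 × 58 ≈ 130.59 → round up to 131

131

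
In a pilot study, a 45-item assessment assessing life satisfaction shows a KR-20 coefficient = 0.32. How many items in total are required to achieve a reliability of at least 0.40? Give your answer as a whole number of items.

64

n = [0.40 × 0.68] / [0.32 × 0.60]
  = 0.2720 / 0.1920 = 1.4167
Items needed = n × 45 = 1.4167 × 45 ≈ 63.75 → round up to 64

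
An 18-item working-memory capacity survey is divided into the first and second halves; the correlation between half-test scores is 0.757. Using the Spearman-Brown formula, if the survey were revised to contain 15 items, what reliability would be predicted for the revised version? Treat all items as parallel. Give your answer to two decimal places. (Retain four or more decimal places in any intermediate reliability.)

0.84

First correct the split-half correlation to full-test reliability: r_full = 2 × 0.757 / (1 + 0.757) ≈ 0.8617
Then adjust to 15 items: n = 15/18 = 0.8333
r_new = n·r_full / (1 + (n − 1)·r_full) = 0.7181 / 0.8564 ≈ 0.8385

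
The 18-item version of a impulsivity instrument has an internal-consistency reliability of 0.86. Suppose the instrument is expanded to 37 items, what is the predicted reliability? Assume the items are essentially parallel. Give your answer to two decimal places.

0.93

The new length is 37/18 = 2.0556 times the old.
r_new = 2.0556·0.86 / [1 + (2.0556 − 1)·0.86]
r_new = 1.7678 / 1.9078 ≈ 0.9266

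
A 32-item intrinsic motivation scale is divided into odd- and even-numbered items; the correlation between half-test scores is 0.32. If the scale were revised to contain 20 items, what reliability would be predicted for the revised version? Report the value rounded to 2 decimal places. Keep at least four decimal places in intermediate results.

First correct the split-half correlation to full-test reliability: r_full = 2 × 0.32 / (1 + 0.32) ≈ 0.4848
Then adjust to 20 items: n = 20/32 = 0.6250
r_new = n·r_full / (1 + (n − 1)·r_full) = 0.3030 / 0.8182 ≈ 0.3703

0.37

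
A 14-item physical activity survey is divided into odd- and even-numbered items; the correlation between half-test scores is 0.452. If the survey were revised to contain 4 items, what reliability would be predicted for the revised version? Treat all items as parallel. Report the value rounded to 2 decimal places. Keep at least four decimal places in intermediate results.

Full-test reliability from the split-half r: r_full = 2(0.452)/(1 + 0.452) = 0.6226
Length factor from 14 to 4 items: n = 4/14 = 0.2857
r_new = n·r_full / (1 + (n − 1)·r_full) = 0.1779 / 0.5553 ≈ 0.3204

0.32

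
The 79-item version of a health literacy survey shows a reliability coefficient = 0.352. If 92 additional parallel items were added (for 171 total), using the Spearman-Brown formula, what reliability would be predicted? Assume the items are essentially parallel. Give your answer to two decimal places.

0.54

n = 171/79 = 2.1646
r_new = 2.1646·0.352 / [1 + (2.1646 − 1)·0.352]
r_new = 0.7619 / 1.4099 ≈ 0.5404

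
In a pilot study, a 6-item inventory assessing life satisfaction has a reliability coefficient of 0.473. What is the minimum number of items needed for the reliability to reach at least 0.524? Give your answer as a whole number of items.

8

Rearranging the Spearman-Brown formula for n,
n = r_target (1 − r_old) / [ r_old (1 − r_target) ]
n = 0.524 × (1 − 0.473) / [ 0.473 × (1 − 0.524) ]
  = 0.276148 / 0.225148 = 1.2265
Items needed = n × 6 = 1.2265 × 6 ≈ 7.36 → round up to 8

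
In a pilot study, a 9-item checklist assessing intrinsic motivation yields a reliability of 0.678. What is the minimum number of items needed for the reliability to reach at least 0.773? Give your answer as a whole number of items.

15

Spearman-Brown solved for the length factor n:
n = r_target (1 − r_old) / [ r_old (1 − r_target) ]
n = [0.773 × 0.322] / [0.678 × 0.227]
n = 0.248906 / 0.153906 ≈ 1.6173
So the test needs 1.6173 × 9 ≈ 14.56 items; rounding up, 15.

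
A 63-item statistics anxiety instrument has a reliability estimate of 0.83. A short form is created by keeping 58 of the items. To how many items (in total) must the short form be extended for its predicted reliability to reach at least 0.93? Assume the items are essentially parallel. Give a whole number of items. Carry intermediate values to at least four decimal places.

Short-form reliability: n = 58/63 = 0.9206; r_58 = n·r/(1+(n−1)r) ≈ 0.8180
Then solve for n' with r_old = 0.8180, r_target = 0.93: n' = 0.93(1 − 0.8180)/[0.8180(1 − 0.93)] = 2.9560
Items = 2.9560 × 58 ≈ 171.45 → 172

172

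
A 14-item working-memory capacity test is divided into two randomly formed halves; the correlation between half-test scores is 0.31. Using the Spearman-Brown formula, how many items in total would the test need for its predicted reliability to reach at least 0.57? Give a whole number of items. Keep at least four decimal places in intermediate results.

21

r_full = 2(0.31)/(1 + 0.31) = 0.4733
Solve Spearman-Brown for n: n = 0.57(1 − 0.4733) / [0.4733(1 − 0.57)] = 1.4751
Required items = 1.4751 × 14 = 20.65, so 21 items.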